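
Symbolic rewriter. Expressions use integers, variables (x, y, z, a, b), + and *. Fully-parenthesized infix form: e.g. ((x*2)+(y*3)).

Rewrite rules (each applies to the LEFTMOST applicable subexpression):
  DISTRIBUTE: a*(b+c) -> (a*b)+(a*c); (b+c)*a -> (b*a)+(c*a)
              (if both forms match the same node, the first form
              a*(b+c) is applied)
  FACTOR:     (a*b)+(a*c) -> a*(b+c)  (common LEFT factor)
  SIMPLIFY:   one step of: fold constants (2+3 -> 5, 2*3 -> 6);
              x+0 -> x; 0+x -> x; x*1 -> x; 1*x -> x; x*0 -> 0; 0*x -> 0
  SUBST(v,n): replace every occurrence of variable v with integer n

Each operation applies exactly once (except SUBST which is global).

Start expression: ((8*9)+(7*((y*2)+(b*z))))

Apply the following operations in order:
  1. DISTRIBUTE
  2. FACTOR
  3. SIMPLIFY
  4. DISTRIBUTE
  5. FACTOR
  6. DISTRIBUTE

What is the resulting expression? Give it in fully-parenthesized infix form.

Answer: (72+((7*(y*2))+(7*(b*z))))

Derivation:
Start: ((8*9)+(7*((y*2)+(b*z))))
Apply DISTRIBUTE at R (target: (7*((y*2)+(b*z)))): ((8*9)+(7*((y*2)+(b*z)))) -> ((8*9)+((7*(y*2))+(7*(b*z))))
Apply FACTOR at R (target: ((7*(y*2))+(7*(b*z)))): ((8*9)+((7*(y*2))+(7*(b*z)))) -> ((8*9)+(7*((y*2)+(b*z))))
Apply SIMPLIFY at L (target: (8*9)): ((8*9)+(7*((y*2)+(b*z)))) -> (72+(7*((y*2)+(b*z))))
Apply DISTRIBUTE at R (target: (7*((y*2)+(b*z)))): (72+(7*((y*2)+(b*z)))) -> (72+((7*(y*2))+(7*(b*z))))
Apply FACTOR at R (target: ((7*(y*2))+(7*(b*z)))): (72+((7*(y*2))+(7*(b*z)))) -> (72+(7*((y*2)+(b*z))))
Apply DISTRIBUTE at R (target: (7*((y*2)+(b*z)))): (72+(7*((y*2)+(b*z)))) -> (72+((7*(y*2))+(7*(b*z))))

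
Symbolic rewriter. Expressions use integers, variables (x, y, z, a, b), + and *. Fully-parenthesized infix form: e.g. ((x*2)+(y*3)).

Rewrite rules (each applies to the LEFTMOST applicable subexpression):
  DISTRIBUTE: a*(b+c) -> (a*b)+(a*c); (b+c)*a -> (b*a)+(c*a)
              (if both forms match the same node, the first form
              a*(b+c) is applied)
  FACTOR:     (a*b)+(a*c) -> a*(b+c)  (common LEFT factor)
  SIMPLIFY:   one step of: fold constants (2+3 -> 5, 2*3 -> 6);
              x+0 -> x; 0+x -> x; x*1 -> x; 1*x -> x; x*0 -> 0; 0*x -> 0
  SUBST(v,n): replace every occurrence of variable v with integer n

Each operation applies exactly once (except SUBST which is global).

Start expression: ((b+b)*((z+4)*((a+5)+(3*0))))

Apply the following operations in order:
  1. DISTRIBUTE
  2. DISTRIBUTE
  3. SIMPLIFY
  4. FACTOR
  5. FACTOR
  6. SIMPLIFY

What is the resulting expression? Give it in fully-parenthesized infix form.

Answer: (b*(((z+4)*(a+5))+((z+4)*((a+5)+(3*0)))))

Derivation:
Start: ((b+b)*((z+4)*((a+5)+(3*0))))
Apply DISTRIBUTE at root (target: ((b+b)*((z+4)*((a+5)+(3*0))))): ((b+b)*((z+4)*((a+5)+(3*0)))) -> ((b*((z+4)*((a+5)+(3*0))))+(b*((z+4)*((a+5)+(3*0)))))
Apply DISTRIBUTE at LR (target: ((z+4)*((a+5)+(3*0)))): ((b*((z+4)*((a+5)+(3*0))))+(b*((z+4)*((a+5)+(3*0))))) -> ((b*(((z+4)*(a+5))+((z+4)*(3*0))))+(b*((z+4)*((a+5)+(3*0)))))
Apply SIMPLIFY at LRRR (target: (3*0)): ((b*(((z+4)*(a+5))+((z+4)*(3*0))))+(b*((z+4)*((a+5)+(3*0))))) -> ((b*(((z+4)*(a+5))+((z+4)*0)))+(b*((z+4)*((a+5)+(3*0)))))
Apply FACTOR at root (target: ((b*(((z+4)*(a+5))+((z+4)*0)))+(b*((z+4)*((a+5)+(3*0)))))): ((b*(((z+4)*(a+5))+((z+4)*0)))+(b*((z+4)*((a+5)+(3*0))))) -> (b*((((z+4)*(a+5))+((z+4)*0))+((z+4)*((a+5)+(3*0)))))
Apply FACTOR at RL (target: (((z+4)*(a+5))+((z+4)*0))): (b*((((z+4)*(a+5))+((z+4)*0))+((z+4)*((a+5)+(3*0))))) -> (b*(((z+4)*((a+5)+0))+((z+4)*((a+5)+(3*0)))))
Apply SIMPLIFY at RLR (target: ((a+5)+0)): (b*(((z+4)*((a+5)+0))+((z+4)*((a+5)+(3*0))))) -> (b*(((z+4)*(a+5))+((z+4)*((a+5)+(3*0)))))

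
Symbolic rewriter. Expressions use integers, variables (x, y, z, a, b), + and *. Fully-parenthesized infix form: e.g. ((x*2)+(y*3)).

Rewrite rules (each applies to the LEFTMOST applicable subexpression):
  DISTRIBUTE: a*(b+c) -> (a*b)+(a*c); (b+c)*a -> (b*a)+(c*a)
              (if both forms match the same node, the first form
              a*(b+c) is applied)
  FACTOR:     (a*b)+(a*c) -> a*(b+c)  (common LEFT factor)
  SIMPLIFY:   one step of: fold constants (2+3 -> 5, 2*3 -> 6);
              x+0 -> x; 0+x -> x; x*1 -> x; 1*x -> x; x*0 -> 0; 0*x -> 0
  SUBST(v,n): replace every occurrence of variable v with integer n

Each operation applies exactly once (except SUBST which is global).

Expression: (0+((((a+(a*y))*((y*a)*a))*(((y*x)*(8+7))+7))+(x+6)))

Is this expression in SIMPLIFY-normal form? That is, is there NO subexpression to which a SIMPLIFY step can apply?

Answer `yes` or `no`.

Expression: (0+((((a+(a*y))*((y*a)*a))*(((y*x)*(8+7))+7))+(x+6)))
Scanning for simplifiable subexpressions (pre-order)...
  at root: (0+((((a+(a*y))*((y*a)*a))*(((y*x)*(8+7))+7))+(x+6))) (SIMPLIFIABLE)
  at R: ((((a+(a*y))*((y*a)*a))*(((y*x)*(8+7))+7))+(x+6)) (not simplifiable)
  at RL: (((a+(a*y))*((y*a)*a))*(((y*x)*(8+7))+7)) (not simplifiable)
  at RLL: ((a+(a*y))*((y*a)*a)) (not simplifiable)
  at RLLL: (a+(a*y)) (not simplifiable)
  at RLLLR: (a*y) (not simplifiable)
  at RLLR: ((y*a)*a) (not simplifiable)
  at RLLRL: (y*a) (not simplifiable)
  at RLR: (((y*x)*(8+7))+7) (not simplifiable)
  at RLRL: ((y*x)*(8+7)) (not simplifiable)
  at RLRLL: (y*x) (not simplifiable)
  at RLRLR: (8+7) (SIMPLIFIABLE)
  at RR: (x+6) (not simplifiable)
Found simplifiable subexpr at path root: (0+((((a+(a*y))*((y*a)*a))*(((y*x)*(8+7))+7))+(x+6)))
One SIMPLIFY step would give: ((((a+(a*y))*((y*a)*a))*(((y*x)*(8+7))+7))+(x+6))
-> NOT in normal form.

Answer: no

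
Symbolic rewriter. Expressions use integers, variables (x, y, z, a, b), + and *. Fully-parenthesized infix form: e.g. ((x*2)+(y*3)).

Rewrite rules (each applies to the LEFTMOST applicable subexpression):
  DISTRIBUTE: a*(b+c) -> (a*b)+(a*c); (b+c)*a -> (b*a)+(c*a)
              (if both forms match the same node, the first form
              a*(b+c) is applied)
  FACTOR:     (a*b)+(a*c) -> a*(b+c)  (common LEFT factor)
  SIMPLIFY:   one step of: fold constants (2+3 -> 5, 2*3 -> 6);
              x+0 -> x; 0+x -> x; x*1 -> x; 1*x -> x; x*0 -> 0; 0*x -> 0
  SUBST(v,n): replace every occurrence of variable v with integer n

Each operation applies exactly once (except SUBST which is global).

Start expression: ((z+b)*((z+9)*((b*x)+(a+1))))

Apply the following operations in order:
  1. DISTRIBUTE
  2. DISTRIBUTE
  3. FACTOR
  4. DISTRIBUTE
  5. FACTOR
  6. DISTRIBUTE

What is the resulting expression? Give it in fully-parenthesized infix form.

Start: ((z+b)*((z+9)*((b*x)+(a+1))))
Apply DISTRIBUTE at root (target: ((z+b)*((z+9)*((b*x)+(a+1))))): ((z+b)*((z+9)*((b*x)+(a+1)))) -> ((z*((z+9)*((b*x)+(a+1))))+(b*((z+9)*((b*x)+(a+1)))))
Apply DISTRIBUTE at LR (target: ((z+9)*((b*x)+(a+1)))): ((z*((z+9)*((b*x)+(a+1))))+(b*((z+9)*((b*x)+(a+1))))) -> ((z*(((z+9)*(b*x))+((z+9)*(a+1))))+(b*((z+9)*((b*x)+(a+1)))))
Apply FACTOR at LR (target: (((z+9)*(b*x))+((z+9)*(a+1)))): ((z*(((z+9)*(b*x))+((z+9)*(a+1))))+(b*((z+9)*((b*x)+(a+1))))) -> ((z*((z+9)*((b*x)+(a+1))))+(b*((z+9)*((b*x)+(a+1)))))
Apply DISTRIBUTE at LR (target: ((z+9)*((b*x)+(a+1)))): ((z*((z+9)*((b*x)+(a+1))))+(b*((z+9)*((b*x)+(a+1))))) -> ((z*(((z+9)*(b*x))+((z+9)*(a+1))))+(b*((z+9)*((b*x)+(a+1)))))
Apply FACTOR at LR (target: (((z+9)*(b*x))+((z+9)*(a+1)))): ((z*(((z+9)*(b*x))+((z+9)*(a+1))))+(b*((z+9)*((b*x)+(a+1))))) -> ((z*((z+9)*((b*x)+(a+1))))+(b*((z+9)*((b*x)+(a+1)))))
Apply DISTRIBUTE at LR (target: ((z+9)*((b*x)+(a+1)))): ((z*((z+9)*((b*x)+(a+1))))+(b*((z+9)*((b*x)+(a+1))))) -> ((z*(((z+9)*(b*x))+((z+9)*(a+1))))+(b*((z+9)*((b*x)+(a+1)))))

Answer: ((z*(((z+9)*(b*x))+((z+9)*(a+1))))+(b*((z+9)*((b*x)+(a+1)))))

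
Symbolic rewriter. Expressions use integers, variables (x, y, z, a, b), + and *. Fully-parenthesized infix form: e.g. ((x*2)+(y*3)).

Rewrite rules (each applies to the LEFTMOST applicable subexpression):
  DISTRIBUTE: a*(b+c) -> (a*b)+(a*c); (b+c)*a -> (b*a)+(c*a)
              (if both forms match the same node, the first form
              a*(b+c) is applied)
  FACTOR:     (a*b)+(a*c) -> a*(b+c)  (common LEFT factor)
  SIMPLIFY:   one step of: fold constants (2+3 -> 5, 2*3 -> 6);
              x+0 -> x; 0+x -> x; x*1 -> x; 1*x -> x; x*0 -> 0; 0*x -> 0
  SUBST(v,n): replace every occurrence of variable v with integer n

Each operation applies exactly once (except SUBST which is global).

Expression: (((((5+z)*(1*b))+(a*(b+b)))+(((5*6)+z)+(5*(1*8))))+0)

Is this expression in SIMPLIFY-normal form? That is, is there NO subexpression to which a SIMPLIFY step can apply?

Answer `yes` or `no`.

Answer: no

Derivation:
Expression: (((((5+z)*(1*b))+(a*(b+b)))+(((5*6)+z)+(5*(1*8))))+0)
Scanning for simplifiable subexpressions (pre-order)...
  at root: (((((5+z)*(1*b))+(a*(b+b)))+(((5*6)+z)+(5*(1*8))))+0) (SIMPLIFIABLE)
  at L: ((((5+z)*(1*b))+(a*(b+b)))+(((5*6)+z)+(5*(1*8)))) (not simplifiable)
  at LL: (((5+z)*(1*b))+(a*(b+b))) (not simplifiable)
  at LLL: ((5+z)*(1*b)) (not simplifiable)
  at LLLL: (5+z) (not simplifiable)
  at LLLR: (1*b) (SIMPLIFIABLE)
  at LLR: (a*(b+b)) (not simplifiable)
  at LLRR: (b+b) (not simplifiable)
  at LR: (((5*6)+z)+(5*(1*8))) (not simplifiable)
  at LRL: ((5*6)+z) (not simplifiable)
  at LRLL: (5*6) (SIMPLIFIABLE)
  at LRR: (5*(1*8)) (not simplifiable)
  at LRRR: (1*8) (SIMPLIFIABLE)
Found simplifiable subexpr at path root: (((((5+z)*(1*b))+(a*(b+b)))+(((5*6)+z)+(5*(1*8))))+0)
One SIMPLIFY step would give: ((((5+z)*(1*b))+(a*(b+b)))+(((5*6)+z)+(5*(1*8))))
-> NOT in normal form.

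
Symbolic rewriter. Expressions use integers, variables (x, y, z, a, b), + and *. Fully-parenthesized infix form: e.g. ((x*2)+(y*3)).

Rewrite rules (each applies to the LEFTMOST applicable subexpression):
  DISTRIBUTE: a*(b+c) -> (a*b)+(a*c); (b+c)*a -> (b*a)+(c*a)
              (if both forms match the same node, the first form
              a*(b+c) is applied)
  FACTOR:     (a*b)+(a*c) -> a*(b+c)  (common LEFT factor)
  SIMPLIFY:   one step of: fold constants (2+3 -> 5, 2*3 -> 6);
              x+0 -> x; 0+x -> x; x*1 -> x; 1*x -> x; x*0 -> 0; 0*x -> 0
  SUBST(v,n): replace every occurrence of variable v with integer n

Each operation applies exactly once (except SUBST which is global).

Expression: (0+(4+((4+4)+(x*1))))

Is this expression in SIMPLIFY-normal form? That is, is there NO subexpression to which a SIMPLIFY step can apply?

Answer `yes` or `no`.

Answer: no

Derivation:
Expression: (0+(4+((4+4)+(x*1))))
Scanning for simplifiable subexpressions (pre-order)...
  at root: (0+(4+((4+4)+(x*1)))) (SIMPLIFIABLE)
  at R: (4+((4+4)+(x*1))) (not simplifiable)
  at RR: ((4+4)+(x*1)) (not simplifiable)
  at RRL: (4+4) (SIMPLIFIABLE)
  at RRR: (x*1) (SIMPLIFIABLE)
Found simplifiable subexpr at path root: (0+(4+((4+4)+(x*1))))
One SIMPLIFY step would give: (4+((4+4)+(x*1)))
-> NOT in normal form.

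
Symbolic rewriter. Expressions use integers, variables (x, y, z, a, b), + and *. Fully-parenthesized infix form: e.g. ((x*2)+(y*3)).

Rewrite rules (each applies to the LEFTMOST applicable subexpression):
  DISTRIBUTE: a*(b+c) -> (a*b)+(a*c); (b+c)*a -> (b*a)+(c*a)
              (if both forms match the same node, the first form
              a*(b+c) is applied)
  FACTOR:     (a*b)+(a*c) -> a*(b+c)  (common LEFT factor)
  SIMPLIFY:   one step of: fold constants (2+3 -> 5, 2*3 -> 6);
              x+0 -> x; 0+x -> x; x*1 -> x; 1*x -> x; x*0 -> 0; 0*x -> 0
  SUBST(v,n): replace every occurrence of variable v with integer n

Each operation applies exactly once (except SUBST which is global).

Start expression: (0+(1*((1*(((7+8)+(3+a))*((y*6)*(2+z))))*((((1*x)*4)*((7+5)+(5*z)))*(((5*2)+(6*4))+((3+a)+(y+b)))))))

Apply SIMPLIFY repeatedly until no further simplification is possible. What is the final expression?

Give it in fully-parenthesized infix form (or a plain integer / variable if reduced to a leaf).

Answer: (((15+(3+a))*((y*6)*(2+z)))*(((x*4)*(12+(5*z)))*(34+((3+a)+(y+b)))))

Derivation:
Start: (0+(1*((1*(((7+8)+(3+a))*((y*6)*(2+z))))*((((1*x)*4)*((7+5)+(5*z)))*(((5*2)+(6*4))+((3+a)+(y+b)))))))
Step 1: at root: (0+(1*((1*(((7+8)+(3+a))*((y*6)*(2+z))))*((((1*x)*4)*((7+5)+(5*z)))*(((5*2)+(6*4))+((3+a)+(y+b))))))) -> (1*((1*(((7+8)+(3+a))*((y*6)*(2+z))))*((((1*x)*4)*((7+5)+(5*z)))*(((5*2)+(6*4))+((3+a)+(y+b)))))); overall: (0+(1*((1*(((7+8)+(3+a))*((y*6)*(2+z))))*((((1*x)*4)*((7+5)+(5*z)))*(((5*2)+(6*4))+((3+a)+(y+b))))))) -> (1*((1*(((7+8)+(3+a))*((y*6)*(2+z))))*((((1*x)*4)*((7+5)+(5*z)))*(((5*2)+(6*4))+((3+a)+(y+b))))))
Step 2: at root: (1*((1*(((7+8)+(3+a))*((y*6)*(2+z))))*((((1*x)*4)*((7+5)+(5*z)))*(((5*2)+(6*4))+((3+a)+(y+b)))))) -> ((1*(((7+8)+(3+a))*((y*6)*(2+z))))*((((1*x)*4)*((7+5)+(5*z)))*(((5*2)+(6*4))+((3+a)+(y+b))))); overall: (1*((1*(((7+8)+(3+a))*((y*6)*(2+z))))*((((1*x)*4)*((7+5)+(5*z)))*(((5*2)+(6*4))+((3+a)+(y+b)))))) -> ((1*(((7+8)+(3+a))*((y*6)*(2+z))))*((((1*x)*4)*((7+5)+(5*z)))*(((5*2)+(6*4))+((3+a)+(y+b)))))
Step 3: at L: (1*(((7+8)+(3+a))*((y*6)*(2+z)))) -> (((7+8)+(3+a))*((y*6)*(2+z))); overall: ((1*(((7+8)+(3+a))*((y*6)*(2+z))))*((((1*x)*4)*((7+5)+(5*z)))*(((5*2)+(6*4))+((3+a)+(y+b))))) -> ((((7+8)+(3+a))*((y*6)*(2+z)))*((((1*x)*4)*((7+5)+(5*z)))*(((5*2)+(6*4))+((3+a)+(y+b)))))
Step 4: at LLL: (7+8) -> 15; overall: ((((7+8)+(3+a))*((y*6)*(2+z)))*((((1*x)*4)*((7+5)+(5*z)))*(((5*2)+(6*4))+((3+a)+(y+b))))) -> (((15+(3+a))*((y*6)*(2+z)))*((((1*x)*4)*((7+5)+(5*z)))*(((5*2)+(6*4))+((3+a)+(y+b)))))
Step 5: at RLLL: (1*x) -> x; overall: (((15+(3+a))*((y*6)*(2+z)))*((((1*x)*4)*((7+5)+(5*z)))*(((5*2)+(6*4))+((3+a)+(y+b))))) -> (((15+(3+a))*((y*6)*(2+z)))*(((x*4)*((7+5)+(5*z)))*(((5*2)+(6*4))+((3+a)+(y+b)))))
Step 6: at RLRL: (7+5) -> 12; overall: (((15+(3+a))*((y*6)*(2+z)))*(((x*4)*((7+5)+(5*z)))*(((5*2)+(6*4))+((3+a)+(y+b))))) -> (((15+(3+a))*((y*6)*(2+z)))*(((x*4)*(12+(5*z)))*(((5*2)+(6*4))+((3+a)+(y+b)))))
Step 7: at RRLL: (5*2) -> 10; overall: (((15+(3+a))*((y*6)*(2+z)))*(((x*4)*(12+(5*z)))*(((5*2)+(6*4))+((3+a)+(y+b))))) -> (((15+(3+a))*((y*6)*(2+z)))*(((x*4)*(12+(5*z)))*((10+(6*4))+((3+a)+(y+b)))))
Step 8: at RRLR: (6*4) -> 24; overall: (((15+(3+a))*((y*6)*(2+z)))*(((x*4)*(12+(5*z)))*((10+(6*4))+((3+a)+(y+b))))) -> (((15+(3+a))*((y*6)*(2+z)))*(((x*4)*(12+(5*z)))*((10+24)+((3+a)+(y+b)))))
Step 9: at RRL: (10+24) -> 34; overall: (((15+(3+a))*((y*6)*(2+z)))*(((x*4)*(12+(5*z)))*((10+24)+((3+a)+(y+b))))) -> (((15+(3+a))*((y*6)*(2+z)))*(((x*4)*(12+(5*z)))*(34+((3+a)+(y+b)))))
Fixed point: (((15+(3+a))*((y*6)*(2+z)))*(((x*4)*(12+(5*z)))*(34+((3+a)+(y+b)))))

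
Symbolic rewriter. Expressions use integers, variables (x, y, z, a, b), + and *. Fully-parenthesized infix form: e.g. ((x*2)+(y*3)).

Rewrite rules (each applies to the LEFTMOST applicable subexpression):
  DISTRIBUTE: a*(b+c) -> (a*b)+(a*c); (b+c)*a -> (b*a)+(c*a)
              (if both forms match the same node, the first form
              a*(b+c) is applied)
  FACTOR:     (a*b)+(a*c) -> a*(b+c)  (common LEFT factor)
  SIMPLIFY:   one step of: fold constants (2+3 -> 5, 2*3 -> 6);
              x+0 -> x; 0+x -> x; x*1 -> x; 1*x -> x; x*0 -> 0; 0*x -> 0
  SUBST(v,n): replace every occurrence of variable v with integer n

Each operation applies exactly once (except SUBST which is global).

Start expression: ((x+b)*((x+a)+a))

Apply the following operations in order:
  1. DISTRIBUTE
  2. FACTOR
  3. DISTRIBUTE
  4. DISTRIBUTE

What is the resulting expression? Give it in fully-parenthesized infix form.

Answer: ((((x+b)*x)+((x+b)*a))+((x+b)*a))

Derivation:
Start: ((x+b)*((x+a)+a))
Apply DISTRIBUTE at root (target: ((x+b)*((x+a)+a))): ((x+b)*((x+a)+a)) -> (((x+b)*(x+a))+((x+b)*a))
Apply FACTOR at root (target: (((x+b)*(x+a))+((x+b)*a))): (((x+b)*(x+a))+((x+b)*a)) -> ((x+b)*((x+a)+a))
Apply DISTRIBUTE at root (target: ((x+b)*((x+a)+a))): ((x+b)*((x+a)+a)) -> (((x+b)*(x+a))+((x+b)*a))
Apply DISTRIBUTE at L (target: ((x+b)*(x+a))): (((x+b)*(x+a))+((x+b)*a)) -> ((((x+b)*x)+((x+b)*a))+((x+b)*a))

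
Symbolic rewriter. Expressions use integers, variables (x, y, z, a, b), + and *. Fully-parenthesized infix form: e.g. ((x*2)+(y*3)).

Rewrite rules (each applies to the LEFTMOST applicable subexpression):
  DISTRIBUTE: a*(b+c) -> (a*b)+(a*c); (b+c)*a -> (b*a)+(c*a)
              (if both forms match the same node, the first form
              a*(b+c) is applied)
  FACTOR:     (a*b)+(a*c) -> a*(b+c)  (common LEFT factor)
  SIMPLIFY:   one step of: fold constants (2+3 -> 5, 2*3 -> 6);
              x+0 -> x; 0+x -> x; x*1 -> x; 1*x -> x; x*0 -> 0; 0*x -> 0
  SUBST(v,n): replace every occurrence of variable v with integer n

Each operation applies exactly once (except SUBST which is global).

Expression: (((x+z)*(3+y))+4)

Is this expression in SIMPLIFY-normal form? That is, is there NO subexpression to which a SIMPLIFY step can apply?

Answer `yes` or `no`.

Answer: yes

Derivation:
Expression: (((x+z)*(3+y))+4)
Scanning for simplifiable subexpressions (pre-order)...
  at root: (((x+z)*(3+y))+4) (not simplifiable)
  at L: ((x+z)*(3+y)) (not simplifiable)
  at LL: (x+z) (not simplifiable)
  at LR: (3+y) (not simplifiable)
Result: no simplifiable subexpression found -> normal form.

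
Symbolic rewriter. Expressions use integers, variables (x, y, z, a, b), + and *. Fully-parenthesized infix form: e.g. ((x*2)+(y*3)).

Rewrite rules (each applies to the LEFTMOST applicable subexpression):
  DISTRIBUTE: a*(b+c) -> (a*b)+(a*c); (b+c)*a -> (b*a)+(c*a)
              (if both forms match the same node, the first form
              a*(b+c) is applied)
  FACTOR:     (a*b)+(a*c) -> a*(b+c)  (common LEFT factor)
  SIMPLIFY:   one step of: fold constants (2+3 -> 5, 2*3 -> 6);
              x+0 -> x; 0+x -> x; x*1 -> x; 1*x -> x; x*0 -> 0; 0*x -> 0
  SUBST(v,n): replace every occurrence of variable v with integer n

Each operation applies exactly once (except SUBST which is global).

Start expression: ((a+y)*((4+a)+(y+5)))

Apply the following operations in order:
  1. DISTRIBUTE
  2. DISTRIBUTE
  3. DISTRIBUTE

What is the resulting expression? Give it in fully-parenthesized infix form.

Answer: ((((a*4)+(y*4))+((a+y)*a))+((a+y)*(y+5)))

Derivation:
Start: ((a+y)*((4+a)+(y+5)))
Apply DISTRIBUTE at root (target: ((a+y)*((4+a)+(y+5)))): ((a+y)*((4+a)+(y+5))) -> (((a+y)*(4+a))+((a+y)*(y+5)))
Apply DISTRIBUTE at L (target: ((a+y)*(4+a))): (((a+y)*(4+a))+((a+y)*(y+5))) -> ((((a+y)*4)+((a+y)*a))+((a+y)*(y+5)))
Apply DISTRIBUTE at LL (target: ((a+y)*4)): ((((a+y)*4)+((a+y)*a))+((a+y)*(y+5))) -> ((((a*4)+(y*4))+((a+y)*a))+((a+y)*(y+5)))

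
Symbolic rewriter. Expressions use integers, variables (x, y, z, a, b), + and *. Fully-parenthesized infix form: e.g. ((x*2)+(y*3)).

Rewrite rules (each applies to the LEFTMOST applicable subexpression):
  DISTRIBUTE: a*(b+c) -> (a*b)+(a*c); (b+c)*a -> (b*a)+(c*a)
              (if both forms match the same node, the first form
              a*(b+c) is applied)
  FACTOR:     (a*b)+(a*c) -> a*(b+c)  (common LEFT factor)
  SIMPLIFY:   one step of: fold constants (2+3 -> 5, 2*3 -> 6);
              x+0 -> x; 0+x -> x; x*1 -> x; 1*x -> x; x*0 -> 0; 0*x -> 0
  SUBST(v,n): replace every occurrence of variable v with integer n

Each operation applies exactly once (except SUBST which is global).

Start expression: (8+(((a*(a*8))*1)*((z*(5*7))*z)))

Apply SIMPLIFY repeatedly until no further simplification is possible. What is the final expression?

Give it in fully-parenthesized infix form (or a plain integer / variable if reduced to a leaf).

Start: (8+(((a*(a*8))*1)*((z*(5*7))*z)))
Step 1: at RL: ((a*(a*8))*1) -> (a*(a*8)); overall: (8+(((a*(a*8))*1)*((z*(5*7))*z))) -> (8+((a*(a*8))*((z*(5*7))*z)))
Step 2: at RRLR: (5*7) -> 35; overall: (8+((a*(a*8))*((z*(5*7))*z))) -> (8+((a*(a*8))*((z*35)*z)))
Fixed point: (8+((a*(a*8))*((z*35)*z)))

Answer: (8+((a*(a*8))*((z*35)*z)))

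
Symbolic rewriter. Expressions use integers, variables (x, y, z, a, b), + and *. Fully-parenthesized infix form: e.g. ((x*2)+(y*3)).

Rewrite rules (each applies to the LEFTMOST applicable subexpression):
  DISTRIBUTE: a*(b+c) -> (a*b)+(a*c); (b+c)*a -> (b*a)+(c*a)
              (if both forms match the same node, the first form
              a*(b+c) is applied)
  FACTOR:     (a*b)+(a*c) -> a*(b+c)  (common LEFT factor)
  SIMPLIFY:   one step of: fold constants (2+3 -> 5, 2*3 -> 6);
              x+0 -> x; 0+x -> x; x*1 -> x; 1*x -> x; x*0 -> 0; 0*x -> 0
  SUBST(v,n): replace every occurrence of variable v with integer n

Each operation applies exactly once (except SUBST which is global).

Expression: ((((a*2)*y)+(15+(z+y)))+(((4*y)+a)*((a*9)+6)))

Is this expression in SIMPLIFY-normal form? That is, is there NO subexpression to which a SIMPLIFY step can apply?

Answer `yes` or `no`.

Answer: yes

Derivation:
Expression: ((((a*2)*y)+(15+(z+y)))+(((4*y)+a)*((a*9)+6)))
Scanning for simplifiable subexpressions (pre-order)...
  at root: ((((a*2)*y)+(15+(z+y)))+(((4*y)+a)*((a*9)+6))) (not simplifiable)
  at L: (((a*2)*y)+(15+(z+y))) (not simplifiable)
  at LL: ((a*2)*y) (not simplifiable)
  at LLL: (a*2) (not simplifiable)
  at LR: (15+(z+y)) (not simplifiable)
  at LRR: (z+y) (not simplifiable)
  at R: (((4*y)+a)*((a*9)+6)) (not simplifiable)
  at RL: ((4*y)+a) (not simplifiable)
  at RLL: (4*y) (not simplifiable)
  at RR: ((a*9)+6) (not simplifiable)
  at RRL: (a*9) (not simplifiable)
Result: no simplifiable subexpression found -> normal form.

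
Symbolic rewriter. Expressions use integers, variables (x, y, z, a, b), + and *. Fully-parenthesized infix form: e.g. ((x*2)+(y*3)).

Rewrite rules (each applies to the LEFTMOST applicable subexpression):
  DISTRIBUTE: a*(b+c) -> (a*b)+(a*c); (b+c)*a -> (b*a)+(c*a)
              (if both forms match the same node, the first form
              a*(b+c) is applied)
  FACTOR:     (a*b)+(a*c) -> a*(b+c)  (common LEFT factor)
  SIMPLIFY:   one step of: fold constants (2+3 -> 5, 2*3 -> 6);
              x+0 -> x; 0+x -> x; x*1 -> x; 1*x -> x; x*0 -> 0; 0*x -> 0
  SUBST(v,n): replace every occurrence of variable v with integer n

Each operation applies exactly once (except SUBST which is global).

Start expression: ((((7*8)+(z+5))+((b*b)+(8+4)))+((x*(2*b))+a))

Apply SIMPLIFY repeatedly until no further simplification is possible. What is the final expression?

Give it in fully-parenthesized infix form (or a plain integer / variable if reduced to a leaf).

Answer: (((56+(z+5))+((b*b)+12))+((x*(2*b))+a))

Derivation:
Start: ((((7*8)+(z+5))+((b*b)+(8+4)))+((x*(2*b))+a))
Step 1: at LLL: (7*8) -> 56; overall: ((((7*8)+(z+5))+((b*b)+(8+4)))+((x*(2*b))+a)) -> (((56+(z+5))+((b*b)+(8+4)))+((x*(2*b))+a))
Step 2: at LRR: (8+4) -> 12; overall: (((56+(z+5))+((b*b)+(8+4)))+((x*(2*b))+a)) -> (((56+(z+5))+((b*b)+12))+((x*(2*b))+a))
Fixed point: (((56+(z+5))+((b*b)+12))+((x*(2*b))+a))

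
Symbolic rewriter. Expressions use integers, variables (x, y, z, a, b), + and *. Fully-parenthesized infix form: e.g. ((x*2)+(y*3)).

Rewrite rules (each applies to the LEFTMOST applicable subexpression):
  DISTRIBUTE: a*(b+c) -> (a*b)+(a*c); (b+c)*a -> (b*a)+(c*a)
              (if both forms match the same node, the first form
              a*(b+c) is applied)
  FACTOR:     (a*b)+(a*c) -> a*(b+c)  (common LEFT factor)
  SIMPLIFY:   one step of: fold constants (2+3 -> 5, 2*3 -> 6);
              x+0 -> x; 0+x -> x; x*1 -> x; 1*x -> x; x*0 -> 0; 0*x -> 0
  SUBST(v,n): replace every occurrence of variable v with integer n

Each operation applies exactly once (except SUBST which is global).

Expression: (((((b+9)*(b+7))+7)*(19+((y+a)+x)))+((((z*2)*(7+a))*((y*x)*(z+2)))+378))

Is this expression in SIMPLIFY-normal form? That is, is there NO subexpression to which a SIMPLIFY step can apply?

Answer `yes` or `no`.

Expression: (((((b+9)*(b+7))+7)*(19+((y+a)+x)))+((((z*2)*(7+a))*((y*x)*(z+2)))+378))
Scanning for simplifiable subexpressions (pre-order)...
  at root: (((((b+9)*(b+7))+7)*(19+((y+a)+x)))+((((z*2)*(7+a))*((y*x)*(z+2)))+378)) (not simplifiable)
  at L: ((((b+9)*(b+7))+7)*(19+((y+a)+x))) (not simplifiable)
  at LL: (((b+9)*(b+7))+7) (not simplifiable)
  at LLL: ((b+9)*(b+7)) (not simplifiable)
  at LLLL: (b+9) (not simplifiable)
  at LLLR: (b+7) (not simplifiable)
  at LR: (19+((y+a)+x)) (not simplifiable)
  at LRR: ((y+a)+x) (not simplifiable)
  at LRRL: (y+a) (not simplifiable)
  at R: ((((z*2)*(7+a))*((y*x)*(z+2)))+378) (not simplifiable)
  at RL: (((z*2)*(7+a))*((y*x)*(z+2))) (not simplifiable)
  at RLL: ((z*2)*(7+a)) (not simplifiable)
  at RLLL: (z*2) (not simplifiable)
  at RLLR: (7+a) (not simplifiable)
  at RLR: ((y*x)*(z+2)) (not simplifiable)
  at RLRL: (y*x) (not simplifiable)
  at RLRR: (z+2) (not simplifiable)
Result: no simplifiable subexpression found -> normal form.

Answer: yes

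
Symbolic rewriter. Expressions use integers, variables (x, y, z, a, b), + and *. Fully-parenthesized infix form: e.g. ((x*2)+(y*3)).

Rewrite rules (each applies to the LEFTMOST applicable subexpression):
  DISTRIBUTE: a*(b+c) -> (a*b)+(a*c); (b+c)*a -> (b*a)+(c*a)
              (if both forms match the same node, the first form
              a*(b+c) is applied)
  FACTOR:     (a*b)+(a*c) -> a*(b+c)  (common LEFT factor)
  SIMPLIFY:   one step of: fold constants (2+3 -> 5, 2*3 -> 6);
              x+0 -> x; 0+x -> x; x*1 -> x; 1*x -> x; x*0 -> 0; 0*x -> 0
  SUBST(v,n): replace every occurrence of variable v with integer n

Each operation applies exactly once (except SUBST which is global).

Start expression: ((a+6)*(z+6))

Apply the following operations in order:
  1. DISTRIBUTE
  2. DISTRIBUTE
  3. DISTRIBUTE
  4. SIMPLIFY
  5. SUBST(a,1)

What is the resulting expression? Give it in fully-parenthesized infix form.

Answer: (((1*z)+(6*z))+((1*6)+36))

Derivation:
Start: ((a+6)*(z+6))
Apply DISTRIBUTE at root (target: ((a+6)*(z+6))): ((a+6)*(z+6)) -> (((a+6)*z)+((a+6)*6))
Apply DISTRIBUTE at L (target: ((a+6)*z)): (((a+6)*z)+((a+6)*6)) -> (((a*z)+(6*z))+((a+6)*6))
Apply DISTRIBUTE at R (target: ((a+6)*6)): (((a*z)+(6*z))+((a+6)*6)) -> (((a*z)+(6*z))+((a*6)+(6*6)))
Apply SIMPLIFY at RR (target: (6*6)): (((a*z)+(6*z))+((a*6)+(6*6))) -> (((a*z)+(6*z))+((a*6)+36))
Apply SUBST(a,1): (((a*z)+(6*z))+((a*6)+36)) -> (((1*z)+(6*z))+((1*6)+36))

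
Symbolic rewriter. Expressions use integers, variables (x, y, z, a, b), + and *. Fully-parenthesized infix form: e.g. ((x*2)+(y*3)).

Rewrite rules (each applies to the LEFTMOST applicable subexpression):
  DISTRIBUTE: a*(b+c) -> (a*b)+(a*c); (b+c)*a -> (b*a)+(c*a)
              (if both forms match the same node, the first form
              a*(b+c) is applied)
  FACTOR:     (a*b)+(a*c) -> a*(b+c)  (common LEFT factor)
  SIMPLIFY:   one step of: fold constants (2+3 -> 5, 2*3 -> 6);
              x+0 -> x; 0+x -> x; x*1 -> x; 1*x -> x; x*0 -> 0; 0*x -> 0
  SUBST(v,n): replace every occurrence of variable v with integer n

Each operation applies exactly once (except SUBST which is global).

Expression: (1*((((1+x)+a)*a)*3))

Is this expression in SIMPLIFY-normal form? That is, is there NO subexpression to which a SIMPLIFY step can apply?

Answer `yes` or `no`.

Answer: no

Derivation:
Expression: (1*((((1+x)+a)*a)*3))
Scanning for simplifiable subexpressions (pre-order)...
  at root: (1*((((1+x)+a)*a)*3)) (SIMPLIFIABLE)
  at R: ((((1+x)+a)*a)*3) (not simplifiable)
  at RL: (((1+x)+a)*a) (not simplifiable)
  at RLL: ((1+x)+a) (not simplifiable)
  at RLLL: (1+x) (not simplifiable)
Found simplifiable subexpr at path root: (1*((((1+x)+a)*a)*3))
One SIMPLIFY step would give: ((((1+x)+a)*a)*3)
-> NOT in normal form.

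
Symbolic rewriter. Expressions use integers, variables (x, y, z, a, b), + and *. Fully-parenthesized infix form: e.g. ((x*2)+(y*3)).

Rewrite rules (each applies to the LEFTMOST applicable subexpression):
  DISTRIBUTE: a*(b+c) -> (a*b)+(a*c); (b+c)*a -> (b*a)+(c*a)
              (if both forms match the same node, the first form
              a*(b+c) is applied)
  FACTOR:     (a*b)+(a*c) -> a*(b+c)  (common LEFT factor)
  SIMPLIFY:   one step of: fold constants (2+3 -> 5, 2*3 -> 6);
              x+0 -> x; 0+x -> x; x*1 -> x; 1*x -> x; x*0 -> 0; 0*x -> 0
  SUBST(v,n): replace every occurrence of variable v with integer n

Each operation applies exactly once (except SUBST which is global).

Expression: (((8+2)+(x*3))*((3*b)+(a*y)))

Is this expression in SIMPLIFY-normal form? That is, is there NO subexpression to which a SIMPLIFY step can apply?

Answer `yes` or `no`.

Expression: (((8+2)+(x*3))*((3*b)+(a*y)))
Scanning for simplifiable subexpressions (pre-order)...
  at root: (((8+2)+(x*3))*((3*b)+(a*y))) (not simplifiable)
  at L: ((8+2)+(x*3)) (not simplifiable)
  at LL: (8+2) (SIMPLIFIABLE)
  at LR: (x*3) (not simplifiable)
  at R: ((3*b)+(a*y)) (not simplifiable)
  at RL: (3*b) (not simplifiable)
  at RR: (a*y) (not simplifiable)
Found simplifiable subexpr at path LL: (8+2)
One SIMPLIFY step would give: ((10+(x*3))*((3*b)+(a*y)))
-> NOT in normal form.

Answer: no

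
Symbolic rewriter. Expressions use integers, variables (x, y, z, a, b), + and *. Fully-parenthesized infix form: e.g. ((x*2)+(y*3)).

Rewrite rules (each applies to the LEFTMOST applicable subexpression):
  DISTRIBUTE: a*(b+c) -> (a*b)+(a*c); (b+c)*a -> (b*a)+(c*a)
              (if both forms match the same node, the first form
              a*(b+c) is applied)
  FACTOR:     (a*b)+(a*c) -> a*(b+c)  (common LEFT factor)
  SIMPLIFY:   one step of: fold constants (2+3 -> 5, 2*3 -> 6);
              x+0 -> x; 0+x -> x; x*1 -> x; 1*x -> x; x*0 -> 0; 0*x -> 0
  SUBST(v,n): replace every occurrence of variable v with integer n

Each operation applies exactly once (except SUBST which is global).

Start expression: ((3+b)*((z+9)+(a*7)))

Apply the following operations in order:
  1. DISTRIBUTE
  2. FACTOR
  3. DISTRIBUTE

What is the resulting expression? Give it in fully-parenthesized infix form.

Start: ((3+b)*((z+9)+(a*7)))
Apply DISTRIBUTE at root (target: ((3+b)*((z+9)+(a*7)))): ((3+b)*((z+9)+(a*7))) -> (((3+b)*(z+9))+((3+b)*(a*7)))
Apply FACTOR at root (target: (((3+b)*(z+9))+((3+b)*(a*7)))): (((3+b)*(z+9))+((3+b)*(a*7))) -> ((3+b)*((z+9)+(a*7)))
Apply DISTRIBUTE at root (target: ((3+b)*((z+9)+(a*7)))): ((3+b)*((z+9)+(a*7))) -> (((3+b)*(z+9))+((3+b)*(a*7)))

Answer: (((3+b)*(z+9))+((3+b)*(a*7)))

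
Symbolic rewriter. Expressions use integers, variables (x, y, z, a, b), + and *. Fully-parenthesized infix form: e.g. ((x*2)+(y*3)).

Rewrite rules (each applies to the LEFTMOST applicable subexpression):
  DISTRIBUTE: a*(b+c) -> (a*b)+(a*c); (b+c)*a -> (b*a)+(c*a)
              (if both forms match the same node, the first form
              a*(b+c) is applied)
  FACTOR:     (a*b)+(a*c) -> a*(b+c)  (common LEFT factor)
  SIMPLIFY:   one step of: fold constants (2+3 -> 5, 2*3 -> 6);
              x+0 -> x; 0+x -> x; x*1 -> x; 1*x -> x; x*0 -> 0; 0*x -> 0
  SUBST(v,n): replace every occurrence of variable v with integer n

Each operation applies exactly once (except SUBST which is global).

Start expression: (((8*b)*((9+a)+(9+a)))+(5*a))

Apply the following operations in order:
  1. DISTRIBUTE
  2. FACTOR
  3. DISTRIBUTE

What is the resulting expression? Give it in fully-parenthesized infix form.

Answer: ((((8*b)*(9+a))+((8*b)*(9+a)))+(5*a))

Derivation:
Start: (((8*b)*((9+a)+(9+a)))+(5*a))
Apply DISTRIBUTE at L (target: ((8*b)*((9+a)+(9+a)))): (((8*b)*((9+a)+(9+a)))+(5*a)) -> ((((8*b)*(9+a))+((8*b)*(9+a)))+(5*a))
Apply FACTOR at L (target: (((8*b)*(9+a))+((8*b)*(9+a)))): ((((8*b)*(9+a))+((8*b)*(9+a)))+(5*a)) -> (((8*b)*((9+a)+(9+a)))+(5*a))
Apply DISTRIBUTE at L (target: ((8*b)*((9+a)+(9+a)))): (((8*b)*((9+a)+(9+a)))+(5*a)) -> ((((8*b)*(9+a))+((8*b)*(9+a)))+(5*a))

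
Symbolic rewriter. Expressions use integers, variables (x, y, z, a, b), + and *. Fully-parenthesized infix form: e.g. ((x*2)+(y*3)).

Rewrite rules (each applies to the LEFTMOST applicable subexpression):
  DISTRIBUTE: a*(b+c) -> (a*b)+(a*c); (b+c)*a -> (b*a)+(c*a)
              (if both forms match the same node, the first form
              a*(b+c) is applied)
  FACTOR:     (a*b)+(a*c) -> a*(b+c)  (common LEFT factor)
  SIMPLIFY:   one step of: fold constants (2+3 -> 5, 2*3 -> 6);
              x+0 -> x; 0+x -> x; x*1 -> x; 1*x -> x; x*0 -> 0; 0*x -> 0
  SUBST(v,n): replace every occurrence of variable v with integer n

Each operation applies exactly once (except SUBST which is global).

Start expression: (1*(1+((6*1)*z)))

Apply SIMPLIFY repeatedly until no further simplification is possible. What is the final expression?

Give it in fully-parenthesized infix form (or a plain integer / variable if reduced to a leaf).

Answer: (1+(6*z))

Derivation:
Start: (1*(1+((6*1)*z)))
Step 1: at root: (1*(1+((6*1)*z))) -> (1+((6*1)*z)); overall: (1*(1+((6*1)*z))) -> (1+((6*1)*z))
Step 2: at RL: (6*1) -> 6; overall: (1+((6*1)*z)) -> (1+(6*z))
Fixed point: (1+(6*z))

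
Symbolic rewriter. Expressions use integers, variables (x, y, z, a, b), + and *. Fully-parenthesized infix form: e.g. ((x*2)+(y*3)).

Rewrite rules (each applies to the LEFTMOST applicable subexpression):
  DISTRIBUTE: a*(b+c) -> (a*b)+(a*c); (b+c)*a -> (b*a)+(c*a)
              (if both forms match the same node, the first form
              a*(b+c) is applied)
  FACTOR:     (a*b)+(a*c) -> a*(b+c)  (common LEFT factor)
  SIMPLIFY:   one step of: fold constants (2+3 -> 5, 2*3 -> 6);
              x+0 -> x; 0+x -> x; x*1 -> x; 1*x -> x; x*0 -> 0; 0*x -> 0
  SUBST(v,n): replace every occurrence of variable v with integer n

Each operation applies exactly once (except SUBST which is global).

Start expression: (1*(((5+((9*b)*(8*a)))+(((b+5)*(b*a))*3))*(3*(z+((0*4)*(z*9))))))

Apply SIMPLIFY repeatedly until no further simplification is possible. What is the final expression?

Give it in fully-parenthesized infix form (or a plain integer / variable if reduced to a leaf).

Answer: (((5+((9*b)*(8*a)))+(((b+5)*(b*a))*3))*(3*z))

Derivation:
Start: (1*(((5+((9*b)*(8*a)))+(((b+5)*(b*a))*3))*(3*(z+((0*4)*(z*9))))))
Step 1: at root: (1*(((5+((9*b)*(8*a)))+(((b+5)*(b*a))*3))*(3*(z+((0*4)*(z*9)))))) -> (((5+((9*b)*(8*a)))+(((b+5)*(b*a))*3))*(3*(z+((0*4)*(z*9))))); overall: (1*(((5+((9*b)*(8*a)))+(((b+5)*(b*a))*3))*(3*(z+((0*4)*(z*9)))))) -> (((5+((9*b)*(8*a)))+(((b+5)*(b*a))*3))*(3*(z+((0*4)*(z*9)))))
Step 2: at RRRL: (0*4) -> 0; overall: (((5+((9*b)*(8*a)))+(((b+5)*(b*a))*3))*(3*(z+((0*4)*(z*9))))) -> (((5+((9*b)*(8*a)))+(((b+5)*(b*a))*3))*(3*(z+(0*(z*9)))))
Step 3: at RRR: (0*(z*9)) -> 0; overall: (((5+((9*b)*(8*a)))+(((b+5)*(b*a))*3))*(3*(z+(0*(z*9))))) -> (((5+((9*b)*(8*a)))+(((b+5)*(b*a))*3))*(3*(z+0)))
Step 4: at RR: (z+0) -> z; overall: (((5+((9*b)*(8*a)))+(((b+5)*(b*a))*3))*(3*(z+0))) -> (((5+((9*b)*(8*a)))+(((b+5)*(b*a))*3))*(3*z))
Fixed point: (((5+((9*b)*(8*a)))+(((b+5)*(b*a))*3))*(3*z))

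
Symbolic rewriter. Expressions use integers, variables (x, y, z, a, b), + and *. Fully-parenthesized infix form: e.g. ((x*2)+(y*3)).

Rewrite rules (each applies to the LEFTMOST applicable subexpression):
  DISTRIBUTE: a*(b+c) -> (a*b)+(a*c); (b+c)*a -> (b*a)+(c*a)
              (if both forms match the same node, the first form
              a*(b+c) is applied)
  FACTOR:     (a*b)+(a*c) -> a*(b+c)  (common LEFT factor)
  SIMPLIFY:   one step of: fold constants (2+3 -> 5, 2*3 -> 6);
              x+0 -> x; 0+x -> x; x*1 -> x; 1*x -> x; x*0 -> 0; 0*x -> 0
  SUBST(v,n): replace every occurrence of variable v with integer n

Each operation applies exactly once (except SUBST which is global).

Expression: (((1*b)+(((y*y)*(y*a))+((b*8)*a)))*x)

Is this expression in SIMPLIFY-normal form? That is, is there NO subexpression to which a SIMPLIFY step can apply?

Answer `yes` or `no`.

Answer: no

Derivation:
Expression: (((1*b)+(((y*y)*(y*a))+((b*8)*a)))*x)
Scanning for simplifiable subexpressions (pre-order)...
  at root: (((1*b)+(((y*y)*(y*a))+((b*8)*a)))*x) (not simplifiable)
  at L: ((1*b)+(((y*y)*(y*a))+((b*8)*a))) (not simplifiable)
  at LL: (1*b) (SIMPLIFIABLE)
  at LR: (((y*y)*(y*a))+((b*8)*a)) (not simplifiable)
  at LRL: ((y*y)*(y*a)) (not simplifiable)
  at LRLL: (y*y) (not simplifiable)
  at LRLR: (y*a) (not simplifiable)
  at LRR: ((b*8)*a) (not simplifiable)
  at LRRL: (b*8) (not simplifiable)
Found simplifiable subexpr at path LL: (1*b)
One SIMPLIFY step would give: ((b+(((y*y)*(y*a))+((b*8)*a)))*x)
-> NOT in normal form.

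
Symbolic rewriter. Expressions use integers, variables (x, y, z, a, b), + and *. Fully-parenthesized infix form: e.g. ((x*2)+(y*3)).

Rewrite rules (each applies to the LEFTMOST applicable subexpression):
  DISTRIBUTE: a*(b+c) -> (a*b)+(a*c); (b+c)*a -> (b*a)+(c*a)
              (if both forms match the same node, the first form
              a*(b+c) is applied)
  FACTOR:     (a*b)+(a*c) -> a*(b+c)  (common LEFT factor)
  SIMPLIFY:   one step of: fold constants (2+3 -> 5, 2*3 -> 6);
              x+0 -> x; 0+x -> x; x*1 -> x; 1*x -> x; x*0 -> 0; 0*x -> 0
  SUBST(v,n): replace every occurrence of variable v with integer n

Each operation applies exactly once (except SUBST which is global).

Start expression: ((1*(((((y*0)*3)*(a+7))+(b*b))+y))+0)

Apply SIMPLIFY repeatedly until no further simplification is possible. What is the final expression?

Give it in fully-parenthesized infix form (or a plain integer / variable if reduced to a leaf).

Start: ((1*(((((y*0)*3)*(a+7))+(b*b))+y))+0)
Step 1: at root: ((1*(((((y*0)*3)*(a+7))+(b*b))+y))+0) -> (1*(((((y*0)*3)*(a+7))+(b*b))+y)); overall: ((1*(((((y*0)*3)*(a+7))+(b*b))+y))+0) -> (1*(((((y*0)*3)*(a+7))+(b*b))+y))
Step 2: at root: (1*(((((y*0)*3)*(a+7))+(b*b))+y)) -> (((((y*0)*3)*(a+7))+(b*b))+y); overall: (1*(((((y*0)*3)*(a+7))+(b*b))+y)) -> (((((y*0)*3)*(a+7))+(b*b))+y)
Step 3: at LLLL: (y*0) -> 0; overall: (((((y*0)*3)*(a+7))+(b*b))+y) -> ((((0*3)*(a+7))+(b*b))+y)
Step 4: at LLL: (0*3) -> 0; overall: ((((0*3)*(a+7))+(b*b))+y) -> (((0*(a+7))+(b*b))+y)
Step 5: at LL: (0*(a+7)) -> 0; overall: (((0*(a+7))+(b*b))+y) -> ((0+(b*b))+y)
Step 6: at L: (0+(b*b)) -> (b*b); overall: ((0+(b*b))+y) -> ((b*b)+y)
Fixed point: ((b*b)+y)

Answer: ((b*b)+y)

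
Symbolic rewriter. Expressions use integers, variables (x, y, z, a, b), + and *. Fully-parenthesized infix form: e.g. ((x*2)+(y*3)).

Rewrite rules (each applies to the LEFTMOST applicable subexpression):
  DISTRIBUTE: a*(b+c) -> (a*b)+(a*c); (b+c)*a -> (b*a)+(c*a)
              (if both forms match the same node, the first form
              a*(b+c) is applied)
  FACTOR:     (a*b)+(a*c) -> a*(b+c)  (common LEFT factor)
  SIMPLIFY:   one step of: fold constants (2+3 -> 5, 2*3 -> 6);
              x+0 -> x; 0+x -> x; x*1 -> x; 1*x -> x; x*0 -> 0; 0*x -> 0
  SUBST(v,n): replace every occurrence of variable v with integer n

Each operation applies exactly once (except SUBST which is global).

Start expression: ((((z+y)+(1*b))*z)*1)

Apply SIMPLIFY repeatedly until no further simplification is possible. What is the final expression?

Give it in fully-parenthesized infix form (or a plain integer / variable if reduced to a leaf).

Start: ((((z+y)+(1*b))*z)*1)
Step 1: at root: ((((z+y)+(1*b))*z)*1) -> (((z+y)+(1*b))*z); overall: ((((z+y)+(1*b))*z)*1) -> (((z+y)+(1*b))*z)
Step 2: at LR: (1*b) -> b; overall: (((z+y)+(1*b))*z) -> (((z+y)+b)*z)
Fixed point: (((z+y)+b)*z)

Answer: (((z+y)+b)*z)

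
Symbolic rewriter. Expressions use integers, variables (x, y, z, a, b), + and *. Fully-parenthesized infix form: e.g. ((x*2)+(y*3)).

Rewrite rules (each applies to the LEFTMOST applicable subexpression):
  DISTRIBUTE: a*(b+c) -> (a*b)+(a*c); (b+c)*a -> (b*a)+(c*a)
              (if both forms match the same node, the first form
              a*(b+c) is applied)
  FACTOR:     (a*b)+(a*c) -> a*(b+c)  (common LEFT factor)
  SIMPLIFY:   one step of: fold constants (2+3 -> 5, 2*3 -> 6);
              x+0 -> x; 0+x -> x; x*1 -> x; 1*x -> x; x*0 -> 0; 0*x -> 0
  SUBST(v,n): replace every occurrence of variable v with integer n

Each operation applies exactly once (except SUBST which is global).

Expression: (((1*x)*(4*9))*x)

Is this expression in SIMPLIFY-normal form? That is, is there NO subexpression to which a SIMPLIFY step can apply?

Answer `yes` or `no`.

Answer: no

Derivation:
Expression: (((1*x)*(4*9))*x)
Scanning for simplifiable subexpressions (pre-order)...
  at root: (((1*x)*(4*9))*x) (not simplifiable)
  at L: ((1*x)*(4*9)) (not simplifiable)
  at LL: (1*x) (SIMPLIFIABLE)
  at LR: (4*9) (SIMPLIFIABLE)
Found simplifiable subexpr at path LL: (1*x)
One SIMPLIFY step would give: ((x*(4*9))*x)
-> NOT in normal form.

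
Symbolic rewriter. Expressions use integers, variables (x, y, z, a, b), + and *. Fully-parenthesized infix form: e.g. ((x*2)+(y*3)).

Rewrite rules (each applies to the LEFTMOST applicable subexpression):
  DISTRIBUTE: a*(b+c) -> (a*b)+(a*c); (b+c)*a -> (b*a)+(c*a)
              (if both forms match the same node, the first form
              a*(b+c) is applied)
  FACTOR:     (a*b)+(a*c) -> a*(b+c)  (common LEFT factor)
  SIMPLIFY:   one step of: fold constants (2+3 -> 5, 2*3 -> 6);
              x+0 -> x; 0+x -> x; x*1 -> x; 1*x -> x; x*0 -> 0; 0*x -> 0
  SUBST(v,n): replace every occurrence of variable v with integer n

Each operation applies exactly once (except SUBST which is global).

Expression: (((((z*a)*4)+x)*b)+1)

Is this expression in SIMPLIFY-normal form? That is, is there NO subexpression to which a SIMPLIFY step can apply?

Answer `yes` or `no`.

Expression: (((((z*a)*4)+x)*b)+1)
Scanning for simplifiable subexpressions (pre-order)...
  at root: (((((z*a)*4)+x)*b)+1) (not simplifiable)
  at L: ((((z*a)*4)+x)*b) (not simplifiable)
  at LL: (((z*a)*4)+x) (not simplifiable)
  at LLL: ((z*a)*4) (not simplifiable)
  at LLLL: (z*a) (not simplifiable)
Result: no simplifiable subexpression found -> normal form.

Answer: yes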